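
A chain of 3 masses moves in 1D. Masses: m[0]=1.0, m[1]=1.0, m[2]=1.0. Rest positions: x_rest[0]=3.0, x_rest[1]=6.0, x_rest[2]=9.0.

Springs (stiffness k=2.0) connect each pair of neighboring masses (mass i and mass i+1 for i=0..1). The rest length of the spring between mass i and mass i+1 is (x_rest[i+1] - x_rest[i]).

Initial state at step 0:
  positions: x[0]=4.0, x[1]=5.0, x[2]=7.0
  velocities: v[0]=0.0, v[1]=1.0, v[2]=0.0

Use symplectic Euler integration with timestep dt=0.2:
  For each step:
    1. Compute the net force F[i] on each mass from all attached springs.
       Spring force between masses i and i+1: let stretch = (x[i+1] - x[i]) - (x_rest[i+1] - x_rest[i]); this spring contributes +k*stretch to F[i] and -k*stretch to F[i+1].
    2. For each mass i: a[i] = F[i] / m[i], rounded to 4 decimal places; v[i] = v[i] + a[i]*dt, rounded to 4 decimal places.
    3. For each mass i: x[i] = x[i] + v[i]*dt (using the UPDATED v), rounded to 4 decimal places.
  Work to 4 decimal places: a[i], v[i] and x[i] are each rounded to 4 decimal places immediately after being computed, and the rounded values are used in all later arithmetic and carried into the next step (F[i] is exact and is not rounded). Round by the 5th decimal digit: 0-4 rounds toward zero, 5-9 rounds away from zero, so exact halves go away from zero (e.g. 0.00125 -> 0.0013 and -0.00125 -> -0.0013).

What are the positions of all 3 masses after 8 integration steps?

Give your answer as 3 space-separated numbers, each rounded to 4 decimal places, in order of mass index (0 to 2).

Answer: 1.7561 5.8283 10.0156

Derivation:
Step 0: x=[4.0000 5.0000 7.0000] v=[0.0000 1.0000 0.0000]
Step 1: x=[3.8400 5.2800 7.0800] v=[-0.8000 1.4000 0.4000]
Step 2: x=[3.5552 5.5888 7.2560] v=[-1.4240 1.5440 0.8800]
Step 3: x=[3.1931 5.8683 7.5386] v=[-1.8106 1.3974 1.4131]
Step 4: x=[2.8050 6.0674 7.9276] v=[-1.9405 0.9954 1.9450]
Step 5: x=[2.4379 6.1543 8.4078] v=[-1.8355 0.4345 2.4009]
Step 6: x=[2.1281 6.1242 8.9477] v=[-1.5489 -0.1507 2.6995]
Step 7: x=[1.8980 6.0003 9.5017] v=[-1.1505 -0.6197 2.7701]
Step 8: x=[1.7561 5.8283 10.0156] v=[-0.7096 -0.8601 2.5695]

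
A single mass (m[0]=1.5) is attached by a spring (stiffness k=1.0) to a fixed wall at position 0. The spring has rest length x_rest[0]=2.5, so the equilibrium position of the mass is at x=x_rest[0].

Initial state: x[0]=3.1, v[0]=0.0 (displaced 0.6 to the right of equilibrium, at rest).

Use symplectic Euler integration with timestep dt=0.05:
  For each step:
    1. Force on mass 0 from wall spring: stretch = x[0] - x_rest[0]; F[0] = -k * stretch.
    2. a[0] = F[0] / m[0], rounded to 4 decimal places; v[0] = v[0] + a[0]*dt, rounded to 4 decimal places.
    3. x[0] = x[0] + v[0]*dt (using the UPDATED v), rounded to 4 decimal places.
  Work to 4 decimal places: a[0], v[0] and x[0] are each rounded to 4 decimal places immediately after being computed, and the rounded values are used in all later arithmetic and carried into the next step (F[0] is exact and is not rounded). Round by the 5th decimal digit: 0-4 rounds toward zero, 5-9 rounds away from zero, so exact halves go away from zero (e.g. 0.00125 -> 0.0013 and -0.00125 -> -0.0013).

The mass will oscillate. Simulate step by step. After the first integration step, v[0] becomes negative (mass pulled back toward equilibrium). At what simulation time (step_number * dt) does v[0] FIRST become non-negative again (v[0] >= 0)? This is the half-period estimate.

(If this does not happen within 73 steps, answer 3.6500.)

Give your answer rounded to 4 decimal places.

Step 0: x=[3.1000] v=[0.0000]
Step 1: x=[3.0990] v=[-0.0200]
Step 2: x=[3.0970] v=[-0.0400]
Step 3: x=[3.0940] v=[-0.0599]
Step 4: x=[3.0900] v=[-0.0797]
Step 5: x=[3.0850] v=[-0.0994]
Step 6: x=[3.0791] v=[-0.1189]
Step 7: x=[3.0722] v=[-0.1382]
Step 8: x=[3.0643] v=[-0.1573]
Step 9: x=[3.0555] v=[-0.1761]
Step 10: x=[3.0458] v=[-0.1946]
Step 11: x=[3.0352] v=[-0.2128]
Step 12: x=[3.0237] v=[-0.2306]
Step 13: x=[3.0113] v=[-0.2481]
Step 14: x=[2.9980] v=[-0.2651]
Step 15: x=[2.9839] v=[-0.2817]
Step 16: x=[2.9690] v=[-0.2978]
Step 17: x=[2.9533] v=[-0.3134]
Step 18: x=[2.9369] v=[-0.3285]
Step 19: x=[2.9197] v=[-0.3431]
Step 20: x=[2.9018] v=[-0.3571]
Step 21: x=[2.8833] v=[-0.3705]
Step 22: x=[2.8641] v=[-0.3833]
Step 23: x=[2.8443] v=[-0.3954]
Step 24: x=[2.8240] v=[-0.4069]
Step 25: x=[2.8031] v=[-0.4177]
Step 26: x=[2.7817] v=[-0.4278]
Step 27: x=[2.7598] v=[-0.4372]
Step 28: x=[2.7375] v=[-0.4459]
Step 29: x=[2.7148] v=[-0.4538]
Step 30: x=[2.6918] v=[-0.4610]
Step 31: x=[2.6684] v=[-0.4674]
Step 32: x=[2.6448] v=[-0.4730]
Step 33: x=[2.6209] v=[-0.4778]
Step 34: x=[2.5968] v=[-0.4818]
Step 35: x=[2.5726] v=[-0.4850]
Step 36: x=[2.5482] v=[-0.4874]
Step 37: x=[2.5238] v=[-0.4890]
Step 38: x=[2.4993] v=[-0.4898]
Step 39: x=[2.4748] v=[-0.4898]
Step 40: x=[2.4504] v=[-0.4890]
Step 41: x=[2.4260] v=[-0.4873]
Step 42: x=[2.4018] v=[-0.4848]
Step 43: x=[2.3777] v=[-0.4815]
Step 44: x=[2.3538] v=[-0.4774]
Step 45: x=[2.3302] v=[-0.4725]
Step 46: x=[2.3069] v=[-0.4668]
Step 47: x=[2.2839] v=[-0.4604]
Step 48: x=[2.2612] v=[-0.4532]
Step 49: x=[2.2389] v=[-0.4452]
Step 50: x=[2.2171] v=[-0.4365]
Step 51: x=[2.1957] v=[-0.4271]
Step 52: x=[2.1749] v=[-0.4170]
Step 53: x=[2.1546] v=[-0.4062]
Step 54: x=[2.1349] v=[-0.3947]
Step 55: x=[2.1158] v=[-0.3825]
Step 56: x=[2.0973] v=[-0.3697]
Step 57: x=[2.0795] v=[-0.3563]
Step 58: x=[2.0624] v=[-0.3423]
Step 59: x=[2.0460] v=[-0.3277]
Step 60: x=[2.0304] v=[-0.3126]
Step 61: x=[2.0156] v=[-0.2969]
Step 62: x=[2.0016] v=[-0.2808]
Step 63: x=[1.9884] v=[-0.2642]
Step 64: x=[1.9760] v=[-0.2471]
Step 65: x=[1.9645] v=[-0.2296]
Step 66: x=[1.9539] v=[-0.2118]
Step 67: x=[1.9442] v=[-0.1936]
Step 68: x=[1.9354] v=[-0.1751]
Step 69: x=[1.9276] v=[-0.1563]
Step 70: x=[1.9207] v=[-0.1372]
Step 71: x=[1.9148] v=[-0.1179]
Step 72: x=[1.9099] v=[-0.0984]
Step 73: x=[1.9060] v=[-0.0787]
v[0] did not become non-negative within 73 steps; using fallback time=3.6500

Answer: 3.6500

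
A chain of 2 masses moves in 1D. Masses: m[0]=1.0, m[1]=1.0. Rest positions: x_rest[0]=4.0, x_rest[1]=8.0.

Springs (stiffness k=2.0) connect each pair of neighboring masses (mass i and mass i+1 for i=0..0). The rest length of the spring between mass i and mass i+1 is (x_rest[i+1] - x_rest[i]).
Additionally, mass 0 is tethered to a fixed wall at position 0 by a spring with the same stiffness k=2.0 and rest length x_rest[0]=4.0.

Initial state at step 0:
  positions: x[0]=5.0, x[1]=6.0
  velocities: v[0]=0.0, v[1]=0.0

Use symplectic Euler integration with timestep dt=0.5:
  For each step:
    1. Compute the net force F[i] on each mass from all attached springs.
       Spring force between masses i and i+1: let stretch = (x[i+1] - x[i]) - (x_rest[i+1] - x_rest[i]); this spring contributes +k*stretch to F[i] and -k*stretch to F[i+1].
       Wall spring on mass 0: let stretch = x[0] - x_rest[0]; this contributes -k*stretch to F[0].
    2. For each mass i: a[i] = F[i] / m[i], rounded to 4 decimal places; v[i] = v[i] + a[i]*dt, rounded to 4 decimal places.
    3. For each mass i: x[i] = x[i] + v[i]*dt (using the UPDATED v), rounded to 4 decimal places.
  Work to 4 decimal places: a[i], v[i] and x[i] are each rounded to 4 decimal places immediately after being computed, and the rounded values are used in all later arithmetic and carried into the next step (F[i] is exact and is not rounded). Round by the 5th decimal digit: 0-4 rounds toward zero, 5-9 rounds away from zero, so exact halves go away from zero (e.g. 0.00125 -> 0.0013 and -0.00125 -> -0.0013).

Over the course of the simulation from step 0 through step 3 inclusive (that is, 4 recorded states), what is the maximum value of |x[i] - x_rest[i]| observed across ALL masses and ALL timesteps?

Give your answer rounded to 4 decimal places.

Step 0: x=[5.0000 6.0000] v=[0.0000 0.0000]
Step 1: x=[3.0000 7.5000] v=[-4.0000 3.0000]
Step 2: x=[1.7500 8.7500] v=[-2.5000 2.5000]
Step 3: x=[3.1250 8.5000] v=[2.7500 -0.5000]
Max displacement = 2.2500

Answer: 2.2500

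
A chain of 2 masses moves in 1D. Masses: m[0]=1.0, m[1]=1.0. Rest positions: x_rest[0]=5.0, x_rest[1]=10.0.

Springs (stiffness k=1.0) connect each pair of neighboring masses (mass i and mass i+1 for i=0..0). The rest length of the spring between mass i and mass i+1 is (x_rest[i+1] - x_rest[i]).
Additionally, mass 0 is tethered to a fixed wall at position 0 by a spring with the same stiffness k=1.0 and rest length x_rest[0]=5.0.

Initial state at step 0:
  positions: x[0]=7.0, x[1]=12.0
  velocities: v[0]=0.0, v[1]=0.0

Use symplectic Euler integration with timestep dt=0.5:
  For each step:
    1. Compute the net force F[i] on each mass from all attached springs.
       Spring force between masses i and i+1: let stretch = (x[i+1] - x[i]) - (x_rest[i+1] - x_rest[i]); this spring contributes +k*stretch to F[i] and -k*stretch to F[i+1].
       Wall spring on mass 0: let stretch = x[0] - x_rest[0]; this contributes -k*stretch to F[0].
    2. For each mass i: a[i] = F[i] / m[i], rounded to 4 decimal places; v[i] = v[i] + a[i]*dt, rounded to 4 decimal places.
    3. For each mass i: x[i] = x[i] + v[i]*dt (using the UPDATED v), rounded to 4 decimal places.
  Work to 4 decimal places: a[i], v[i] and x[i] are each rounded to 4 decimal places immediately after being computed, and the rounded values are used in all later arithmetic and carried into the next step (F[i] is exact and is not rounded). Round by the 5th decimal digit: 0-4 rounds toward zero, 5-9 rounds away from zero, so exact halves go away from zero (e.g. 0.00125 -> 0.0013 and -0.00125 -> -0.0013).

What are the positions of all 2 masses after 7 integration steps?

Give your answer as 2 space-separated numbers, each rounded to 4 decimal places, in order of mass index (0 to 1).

Answer: 4.5990 8.0005

Derivation:
Step 0: x=[7.0000 12.0000] v=[0.0000 0.0000]
Step 1: x=[6.5000 12.0000] v=[-1.0000 0.0000]
Step 2: x=[5.7500 11.8750] v=[-1.5000 -0.2500]
Step 3: x=[5.0938 11.4688] v=[-1.3125 -0.8125]
Step 4: x=[4.7579 10.7188] v=[-0.6719 -1.5000]
Step 5: x=[4.7227 9.7286] v=[-0.0704 -1.9805]
Step 6: x=[4.7583 8.7369] v=[0.0712 -1.9835]
Step 7: x=[4.5990 8.0005] v=[-0.3187 -1.4728]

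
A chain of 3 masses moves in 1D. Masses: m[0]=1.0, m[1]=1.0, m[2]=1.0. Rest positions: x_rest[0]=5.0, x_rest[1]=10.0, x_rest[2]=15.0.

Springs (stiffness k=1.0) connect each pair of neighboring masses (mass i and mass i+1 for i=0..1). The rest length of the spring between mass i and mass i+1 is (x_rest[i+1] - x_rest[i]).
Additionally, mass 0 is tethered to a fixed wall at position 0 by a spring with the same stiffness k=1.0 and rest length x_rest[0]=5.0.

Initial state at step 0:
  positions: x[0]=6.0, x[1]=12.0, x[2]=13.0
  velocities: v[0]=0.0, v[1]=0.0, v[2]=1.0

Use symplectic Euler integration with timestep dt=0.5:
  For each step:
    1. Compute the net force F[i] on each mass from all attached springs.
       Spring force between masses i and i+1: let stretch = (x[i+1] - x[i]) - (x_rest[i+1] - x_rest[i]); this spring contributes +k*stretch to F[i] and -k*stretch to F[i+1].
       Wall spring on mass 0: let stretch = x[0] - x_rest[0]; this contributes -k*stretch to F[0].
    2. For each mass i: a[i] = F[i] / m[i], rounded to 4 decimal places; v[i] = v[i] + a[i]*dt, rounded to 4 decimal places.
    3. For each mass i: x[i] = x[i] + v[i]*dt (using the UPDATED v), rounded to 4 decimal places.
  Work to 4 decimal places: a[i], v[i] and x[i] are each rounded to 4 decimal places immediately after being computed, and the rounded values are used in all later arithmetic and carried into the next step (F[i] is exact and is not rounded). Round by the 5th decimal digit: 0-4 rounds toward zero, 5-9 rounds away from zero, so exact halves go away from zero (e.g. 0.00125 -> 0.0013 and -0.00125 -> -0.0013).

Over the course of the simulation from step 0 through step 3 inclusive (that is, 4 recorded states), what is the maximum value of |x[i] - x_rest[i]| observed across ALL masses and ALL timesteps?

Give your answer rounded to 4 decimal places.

Step 0: x=[6.0000 12.0000 13.0000] v=[0.0000 0.0000 1.0000]
Step 1: x=[6.0000 10.7500 14.5000] v=[0.0000 -2.5000 3.0000]
Step 2: x=[5.6875 9.2500 16.3125] v=[-0.6250 -3.0000 3.6250]
Step 3: x=[4.8438 8.6250 17.6094] v=[-1.6875 -1.2500 2.5938]
Max displacement = 2.6094

Answer: 2.6094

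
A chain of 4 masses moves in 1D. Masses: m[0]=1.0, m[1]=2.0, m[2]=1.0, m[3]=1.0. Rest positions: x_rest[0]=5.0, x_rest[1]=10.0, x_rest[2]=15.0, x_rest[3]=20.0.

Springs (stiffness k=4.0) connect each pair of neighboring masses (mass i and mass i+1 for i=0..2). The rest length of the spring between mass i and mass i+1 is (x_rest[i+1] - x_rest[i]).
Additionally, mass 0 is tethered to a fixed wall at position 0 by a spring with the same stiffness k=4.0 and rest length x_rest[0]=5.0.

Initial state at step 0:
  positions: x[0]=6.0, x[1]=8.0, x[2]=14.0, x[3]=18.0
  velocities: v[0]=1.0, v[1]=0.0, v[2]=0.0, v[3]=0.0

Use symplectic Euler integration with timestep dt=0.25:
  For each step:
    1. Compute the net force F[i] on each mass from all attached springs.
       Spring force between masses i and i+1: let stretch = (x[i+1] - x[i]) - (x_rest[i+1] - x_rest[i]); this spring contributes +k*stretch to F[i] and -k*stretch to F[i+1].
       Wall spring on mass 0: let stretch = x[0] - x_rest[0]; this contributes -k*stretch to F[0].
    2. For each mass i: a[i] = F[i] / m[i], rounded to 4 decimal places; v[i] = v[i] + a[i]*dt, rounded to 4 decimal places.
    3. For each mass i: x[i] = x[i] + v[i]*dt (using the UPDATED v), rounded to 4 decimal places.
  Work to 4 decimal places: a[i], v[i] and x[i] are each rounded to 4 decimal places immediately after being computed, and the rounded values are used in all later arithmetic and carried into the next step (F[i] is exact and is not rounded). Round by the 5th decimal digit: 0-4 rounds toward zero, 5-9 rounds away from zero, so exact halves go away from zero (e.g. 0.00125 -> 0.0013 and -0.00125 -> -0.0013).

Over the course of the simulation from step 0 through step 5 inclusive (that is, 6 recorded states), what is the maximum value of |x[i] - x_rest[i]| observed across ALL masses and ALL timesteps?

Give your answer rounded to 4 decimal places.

Step 0: x=[6.0000 8.0000 14.0000 18.0000] v=[1.0000 0.0000 0.0000 0.0000]
Step 1: x=[5.2500 8.5000 13.5000 18.2500] v=[-3.0000 2.0000 -2.0000 1.0000]
Step 2: x=[4.0000 9.2188 12.9375 18.5625] v=[-5.0000 2.8750 -2.2500 1.2500]
Step 3: x=[3.0547 9.7501 12.8516 18.7188] v=[-3.7812 2.1250 -0.3437 0.6250]
Step 4: x=[3.0196 9.8321 13.4571 18.6583] v=[-0.1405 0.3281 2.4220 -0.2422]
Step 5: x=[3.9327 9.5157 14.4567 18.5475] v=[3.6524 -1.2657 3.9982 -0.4434]
Max displacement = 2.1484

Answer: 2.1484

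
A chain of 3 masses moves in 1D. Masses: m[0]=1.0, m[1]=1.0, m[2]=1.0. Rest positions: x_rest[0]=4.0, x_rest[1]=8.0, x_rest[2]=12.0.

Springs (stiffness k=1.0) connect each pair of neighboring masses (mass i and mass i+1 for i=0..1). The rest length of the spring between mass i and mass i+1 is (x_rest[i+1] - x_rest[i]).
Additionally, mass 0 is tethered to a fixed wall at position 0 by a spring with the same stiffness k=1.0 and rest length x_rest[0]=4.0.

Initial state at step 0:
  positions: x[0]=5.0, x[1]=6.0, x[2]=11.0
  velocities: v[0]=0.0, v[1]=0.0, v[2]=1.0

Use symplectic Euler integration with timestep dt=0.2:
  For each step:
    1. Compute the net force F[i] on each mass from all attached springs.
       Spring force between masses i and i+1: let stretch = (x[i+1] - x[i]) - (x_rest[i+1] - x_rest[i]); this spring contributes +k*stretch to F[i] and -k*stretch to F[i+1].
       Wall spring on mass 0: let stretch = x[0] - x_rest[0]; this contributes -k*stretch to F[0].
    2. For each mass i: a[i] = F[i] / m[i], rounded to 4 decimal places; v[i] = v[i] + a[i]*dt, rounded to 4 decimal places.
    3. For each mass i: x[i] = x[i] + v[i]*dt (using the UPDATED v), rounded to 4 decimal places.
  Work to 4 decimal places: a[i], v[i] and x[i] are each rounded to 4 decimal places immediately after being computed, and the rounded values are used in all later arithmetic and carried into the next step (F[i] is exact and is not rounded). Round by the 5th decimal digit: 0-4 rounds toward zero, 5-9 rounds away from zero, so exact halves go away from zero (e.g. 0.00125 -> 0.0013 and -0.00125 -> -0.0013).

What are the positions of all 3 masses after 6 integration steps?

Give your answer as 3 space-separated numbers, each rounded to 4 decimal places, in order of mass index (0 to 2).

Step 0: x=[5.0000 6.0000 11.0000] v=[0.0000 0.0000 1.0000]
Step 1: x=[4.8400 6.1600 11.1600] v=[-0.8000 0.8000 0.8000]
Step 2: x=[4.5392 6.4672 11.2800] v=[-1.5040 1.5360 0.6000]
Step 3: x=[4.1340 6.8898 11.3675] v=[-2.0262 2.1130 0.4374]
Step 4: x=[3.6736 7.3813 11.4359] v=[-2.3018 2.4574 0.3419]
Step 5: x=[3.2146 7.8867 11.5021] v=[-2.2950 2.5268 0.3310]
Step 6: x=[2.8139 8.3498 11.5837] v=[-2.0035 2.3155 0.4079]

Answer: 2.8139 8.3498 11.5837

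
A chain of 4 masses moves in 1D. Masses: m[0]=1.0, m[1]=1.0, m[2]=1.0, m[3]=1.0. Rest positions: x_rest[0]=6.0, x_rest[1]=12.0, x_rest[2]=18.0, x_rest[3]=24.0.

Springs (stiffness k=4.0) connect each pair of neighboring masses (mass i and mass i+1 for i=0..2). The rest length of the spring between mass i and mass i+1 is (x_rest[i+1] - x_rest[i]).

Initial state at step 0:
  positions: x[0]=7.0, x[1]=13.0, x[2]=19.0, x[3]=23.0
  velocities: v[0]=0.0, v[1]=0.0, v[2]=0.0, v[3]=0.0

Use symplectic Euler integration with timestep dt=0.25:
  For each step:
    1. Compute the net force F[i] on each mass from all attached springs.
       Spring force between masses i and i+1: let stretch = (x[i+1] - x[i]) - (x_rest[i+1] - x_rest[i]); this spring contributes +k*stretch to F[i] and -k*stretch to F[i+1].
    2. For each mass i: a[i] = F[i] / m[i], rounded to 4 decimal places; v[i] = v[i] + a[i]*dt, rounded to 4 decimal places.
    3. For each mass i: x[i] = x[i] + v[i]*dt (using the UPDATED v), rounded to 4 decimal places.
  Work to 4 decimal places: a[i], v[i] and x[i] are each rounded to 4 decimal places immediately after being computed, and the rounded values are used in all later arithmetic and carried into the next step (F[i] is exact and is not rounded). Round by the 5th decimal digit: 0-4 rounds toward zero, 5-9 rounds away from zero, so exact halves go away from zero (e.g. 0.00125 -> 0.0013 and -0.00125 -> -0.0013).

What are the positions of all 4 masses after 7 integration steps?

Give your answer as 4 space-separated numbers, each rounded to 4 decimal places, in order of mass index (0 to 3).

Answer: 5.4108 12.2574 19.4381 24.8942

Derivation:
Step 0: x=[7.0000 13.0000 19.0000 23.0000] v=[0.0000 0.0000 0.0000 0.0000]
Step 1: x=[7.0000 13.0000 18.5000 23.5000] v=[0.0000 0.0000 -2.0000 2.0000]
Step 2: x=[7.0000 12.8750 17.8750 24.2500] v=[0.0000 -0.5000 -2.5000 3.0000]
Step 3: x=[6.9688 12.5313 17.5938 24.9063] v=[-0.1250 -1.3750 -1.1250 2.6250]
Step 4: x=[6.8282 12.0626 17.8751 25.2344] v=[-0.5625 -1.8750 1.1250 1.3125]
Step 5: x=[6.4962 11.7384 18.5431 25.2227] v=[-1.3281 -1.2969 2.6718 -0.0468]
Step 6: x=[5.9747 11.8048 19.1798 25.0411] v=[-2.0859 0.2656 2.5467 -0.7264]
Step 7: x=[5.4108 12.2574 19.4381 24.8942] v=[-2.2558 1.8105 1.0330 -0.5877]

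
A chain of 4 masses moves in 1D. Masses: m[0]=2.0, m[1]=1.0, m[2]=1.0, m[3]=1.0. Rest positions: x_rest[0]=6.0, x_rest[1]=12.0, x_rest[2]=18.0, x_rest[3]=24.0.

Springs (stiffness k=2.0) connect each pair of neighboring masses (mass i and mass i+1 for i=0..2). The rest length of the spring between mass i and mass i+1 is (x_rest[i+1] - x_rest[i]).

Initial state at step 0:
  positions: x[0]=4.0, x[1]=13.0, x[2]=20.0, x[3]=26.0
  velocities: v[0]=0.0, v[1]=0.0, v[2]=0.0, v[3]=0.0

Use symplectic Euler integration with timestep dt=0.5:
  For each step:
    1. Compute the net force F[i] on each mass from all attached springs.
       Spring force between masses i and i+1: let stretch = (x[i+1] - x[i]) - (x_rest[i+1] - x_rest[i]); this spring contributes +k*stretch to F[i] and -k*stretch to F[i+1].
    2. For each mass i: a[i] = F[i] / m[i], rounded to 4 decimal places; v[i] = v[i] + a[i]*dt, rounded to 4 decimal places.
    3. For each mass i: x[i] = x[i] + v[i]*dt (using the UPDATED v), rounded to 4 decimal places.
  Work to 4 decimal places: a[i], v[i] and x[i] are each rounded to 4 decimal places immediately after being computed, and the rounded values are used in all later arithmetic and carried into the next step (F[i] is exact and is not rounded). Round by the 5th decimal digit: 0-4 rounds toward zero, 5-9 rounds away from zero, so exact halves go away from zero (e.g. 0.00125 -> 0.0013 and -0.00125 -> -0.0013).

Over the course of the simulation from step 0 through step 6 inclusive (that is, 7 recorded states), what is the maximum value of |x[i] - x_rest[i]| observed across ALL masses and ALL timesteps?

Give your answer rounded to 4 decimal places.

Step 0: x=[4.0000 13.0000 20.0000 26.0000] v=[0.0000 0.0000 0.0000 0.0000]
Step 1: x=[4.7500 12.0000 19.5000 26.0000] v=[1.5000 -2.0000 -1.0000 0.0000]
Step 2: x=[5.8125 11.1250 18.5000 25.7500] v=[2.1250 -1.7500 -2.0000 -0.5000]
Step 3: x=[6.7032 11.2813 17.4375 24.8750] v=[1.7813 0.3125 -2.1250 -1.7500]
Step 4: x=[7.2384 12.2266 17.0157 23.2813] v=[1.0704 1.8906 -0.8437 -3.1875]
Step 5: x=[7.5207 13.0724 17.3321 21.5548] v=[0.5645 1.6915 0.6328 -3.4531]
Step 6: x=[7.6909 13.2722 17.6300 20.7169] v=[0.3404 0.3995 0.5958 -1.6758]
Max displacement = 3.2831

Answer: 3.2831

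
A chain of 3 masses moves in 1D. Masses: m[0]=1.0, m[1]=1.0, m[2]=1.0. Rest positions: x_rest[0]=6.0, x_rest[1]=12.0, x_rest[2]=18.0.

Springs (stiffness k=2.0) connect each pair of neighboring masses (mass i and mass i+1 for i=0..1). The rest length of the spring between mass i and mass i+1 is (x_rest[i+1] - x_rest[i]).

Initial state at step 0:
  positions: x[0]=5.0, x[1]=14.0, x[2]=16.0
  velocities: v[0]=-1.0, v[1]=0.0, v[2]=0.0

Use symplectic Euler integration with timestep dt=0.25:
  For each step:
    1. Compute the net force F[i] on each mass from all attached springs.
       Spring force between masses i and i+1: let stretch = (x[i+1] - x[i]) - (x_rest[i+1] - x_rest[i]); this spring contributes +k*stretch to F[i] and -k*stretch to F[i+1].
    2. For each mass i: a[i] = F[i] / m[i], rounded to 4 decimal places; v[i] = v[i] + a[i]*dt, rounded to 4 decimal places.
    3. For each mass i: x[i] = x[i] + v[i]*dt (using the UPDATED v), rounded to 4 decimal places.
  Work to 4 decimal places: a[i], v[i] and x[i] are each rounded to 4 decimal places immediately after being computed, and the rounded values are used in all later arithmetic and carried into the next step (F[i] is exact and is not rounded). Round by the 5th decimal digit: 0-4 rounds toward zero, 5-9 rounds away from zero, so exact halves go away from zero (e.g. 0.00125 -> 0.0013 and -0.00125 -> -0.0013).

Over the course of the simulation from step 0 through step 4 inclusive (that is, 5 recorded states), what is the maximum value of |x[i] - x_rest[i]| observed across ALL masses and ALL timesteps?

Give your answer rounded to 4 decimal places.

Step 0: x=[5.0000 14.0000 16.0000] v=[-1.0000 0.0000 0.0000]
Step 1: x=[5.1250 13.1250 16.5000] v=[0.5000 -3.5000 2.0000]
Step 2: x=[5.5000 11.6719 17.3281] v=[1.5000 -5.8125 3.3125]
Step 3: x=[5.8965 10.1543 18.1992] v=[1.5860 -6.0704 3.4844]
Step 4: x=[6.0752 9.1101 18.8147] v=[0.7149 -4.1769 2.4620]
Max displacement = 2.8899

Answer: 2.8899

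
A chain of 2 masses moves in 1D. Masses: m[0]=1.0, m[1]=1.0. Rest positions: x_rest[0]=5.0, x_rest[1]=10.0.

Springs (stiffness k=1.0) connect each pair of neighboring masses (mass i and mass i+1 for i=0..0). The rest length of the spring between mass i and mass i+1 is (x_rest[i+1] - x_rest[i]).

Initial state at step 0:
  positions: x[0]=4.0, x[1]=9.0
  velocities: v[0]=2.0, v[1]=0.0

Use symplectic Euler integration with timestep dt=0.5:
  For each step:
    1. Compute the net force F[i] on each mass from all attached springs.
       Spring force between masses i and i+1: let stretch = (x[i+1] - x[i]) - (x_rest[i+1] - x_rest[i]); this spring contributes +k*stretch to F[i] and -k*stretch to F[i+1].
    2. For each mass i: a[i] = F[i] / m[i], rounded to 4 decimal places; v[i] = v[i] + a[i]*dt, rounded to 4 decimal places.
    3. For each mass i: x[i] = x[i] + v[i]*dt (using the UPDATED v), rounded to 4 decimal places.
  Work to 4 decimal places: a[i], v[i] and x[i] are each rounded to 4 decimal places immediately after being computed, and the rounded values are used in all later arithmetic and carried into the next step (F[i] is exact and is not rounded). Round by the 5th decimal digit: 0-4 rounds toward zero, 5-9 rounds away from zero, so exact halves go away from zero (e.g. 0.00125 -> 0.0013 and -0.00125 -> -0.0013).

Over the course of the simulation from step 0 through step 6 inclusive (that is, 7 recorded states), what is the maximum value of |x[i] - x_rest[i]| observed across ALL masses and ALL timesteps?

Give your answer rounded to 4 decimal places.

Step 0: x=[4.0000 9.0000] v=[2.0000 0.0000]
Step 1: x=[5.0000 9.0000] v=[2.0000 0.0000]
Step 2: x=[5.7500 9.2500] v=[1.5000 0.5000]
Step 3: x=[6.1250 9.8750] v=[0.7500 1.2500]
Step 4: x=[6.1875 10.8125] v=[0.1250 1.8750]
Step 5: x=[6.1563 11.8438] v=[-0.0625 2.0625]
Step 6: x=[6.2970 12.7032] v=[0.2813 1.7188]
Max displacement = 2.7032

Answer: 2.7032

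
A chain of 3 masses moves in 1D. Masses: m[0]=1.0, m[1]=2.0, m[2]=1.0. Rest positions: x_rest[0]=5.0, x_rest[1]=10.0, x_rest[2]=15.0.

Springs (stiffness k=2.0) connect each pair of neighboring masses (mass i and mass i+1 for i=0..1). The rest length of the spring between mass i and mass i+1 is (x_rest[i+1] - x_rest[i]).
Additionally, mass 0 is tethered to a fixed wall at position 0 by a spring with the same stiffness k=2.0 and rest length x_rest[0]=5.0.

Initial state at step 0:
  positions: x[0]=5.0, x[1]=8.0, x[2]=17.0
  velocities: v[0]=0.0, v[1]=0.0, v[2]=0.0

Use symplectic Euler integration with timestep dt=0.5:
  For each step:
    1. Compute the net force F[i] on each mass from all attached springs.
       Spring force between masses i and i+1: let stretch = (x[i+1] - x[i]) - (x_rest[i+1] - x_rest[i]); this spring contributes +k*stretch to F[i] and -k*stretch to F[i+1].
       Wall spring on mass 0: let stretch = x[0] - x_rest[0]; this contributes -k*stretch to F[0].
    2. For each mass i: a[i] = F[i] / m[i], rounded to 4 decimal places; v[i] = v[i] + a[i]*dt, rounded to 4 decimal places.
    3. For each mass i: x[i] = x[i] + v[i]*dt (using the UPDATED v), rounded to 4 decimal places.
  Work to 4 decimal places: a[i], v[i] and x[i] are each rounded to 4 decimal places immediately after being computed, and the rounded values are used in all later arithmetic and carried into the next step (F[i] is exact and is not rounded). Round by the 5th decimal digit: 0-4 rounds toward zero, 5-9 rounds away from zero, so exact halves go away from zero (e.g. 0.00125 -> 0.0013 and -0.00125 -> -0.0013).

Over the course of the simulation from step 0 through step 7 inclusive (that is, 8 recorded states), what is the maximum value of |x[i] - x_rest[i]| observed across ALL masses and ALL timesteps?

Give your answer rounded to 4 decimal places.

Answer: 2.9414

Derivation:
Step 0: x=[5.0000 8.0000 17.0000] v=[0.0000 0.0000 0.0000]
Step 1: x=[4.0000 9.5000 15.0000] v=[-2.0000 3.0000 -4.0000]
Step 2: x=[3.7500 11.0000 12.7500] v=[-0.5000 3.0000 -4.5000]
Step 3: x=[5.2500 11.1250 12.1250] v=[3.0000 0.2500 -1.2500]
Step 4: x=[7.0625 10.0313 13.5000] v=[3.6250 -2.1875 2.7500]
Step 5: x=[6.8282 9.0625 15.6407] v=[-0.4687 -1.9376 4.2813]
Step 6: x=[4.2969 9.1797 16.9923] v=[-5.0626 0.2344 2.7031]
Step 7: x=[2.0586 10.0294 16.9376] v=[-4.4767 1.6993 -0.1095]
Max displacement = 2.9414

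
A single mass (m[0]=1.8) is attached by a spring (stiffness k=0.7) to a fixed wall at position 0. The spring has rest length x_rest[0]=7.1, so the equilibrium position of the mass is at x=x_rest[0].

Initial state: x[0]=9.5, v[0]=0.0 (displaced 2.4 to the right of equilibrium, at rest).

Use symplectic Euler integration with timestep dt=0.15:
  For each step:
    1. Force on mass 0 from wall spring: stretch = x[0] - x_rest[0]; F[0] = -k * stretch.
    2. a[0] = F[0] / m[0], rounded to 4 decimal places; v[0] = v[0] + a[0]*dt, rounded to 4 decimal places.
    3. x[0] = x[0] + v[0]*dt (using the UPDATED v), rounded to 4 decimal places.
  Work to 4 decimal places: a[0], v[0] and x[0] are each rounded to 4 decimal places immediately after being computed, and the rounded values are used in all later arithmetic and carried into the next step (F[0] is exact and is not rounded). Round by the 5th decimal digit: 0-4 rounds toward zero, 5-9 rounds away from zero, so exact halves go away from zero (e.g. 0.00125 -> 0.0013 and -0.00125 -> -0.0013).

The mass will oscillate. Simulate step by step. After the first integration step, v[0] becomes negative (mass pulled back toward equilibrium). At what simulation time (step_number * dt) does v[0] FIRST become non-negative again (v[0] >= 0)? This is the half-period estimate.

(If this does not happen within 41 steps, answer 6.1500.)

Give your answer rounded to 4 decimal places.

Step 0: x=[9.5000] v=[0.0000]
Step 1: x=[9.4790] v=[-0.1400]
Step 2: x=[9.4372] v=[-0.2788]
Step 3: x=[9.3749] v=[-0.4151]
Step 4: x=[9.2927] v=[-0.5478]
Step 5: x=[9.1913] v=[-0.6757]
Step 6: x=[9.0716] v=[-0.7977]
Step 7: x=[8.9347] v=[-0.9127]
Step 8: x=[8.7817] v=[-1.0197]
Step 9: x=[8.6140] v=[-1.1178]
Step 10: x=[8.4331] v=[-1.2061]
Step 11: x=[8.2405] v=[-1.2839]
Step 12: x=[8.0379] v=[-1.3504]
Step 13: x=[7.8271] v=[-1.4051]
Step 14: x=[7.6100] v=[-1.4475]
Step 15: x=[7.3884] v=[-1.4772]
Step 16: x=[7.1643] v=[-1.4940]
Step 17: x=[6.9396] v=[-1.4978]
Step 18: x=[6.7163] v=[-1.4884]
Step 19: x=[6.4964] v=[-1.4660]
Step 20: x=[6.2818] v=[-1.4308]
Step 21: x=[6.0743] v=[-1.3831]
Step 22: x=[5.8758] v=[-1.3233]
Step 23: x=[5.6880] v=[-1.2519]
Step 24: x=[5.5126] v=[-1.1695]
Step 25: x=[5.3511] v=[-1.0769]
Step 26: x=[5.2049] v=[-0.9749]
Step 27: x=[5.0752] v=[-0.8644]
Step 28: x=[4.9633] v=[-0.7463]
Step 29: x=[4.8700] v=[-0.6217]
Step 30: x=[4.7963] v=[-0.4916]
Step 31: x=[4.7427] v=[-0.3572]
Step 32: x=[4.7097] v=[-0.2197]
Step 33: x=[4.6977] v=[-0.0803]
Step 34: x=[4.7067] v=[0.0598]
First v>=0 after going negative at step 34, time=5.1000

Answer: 5.1000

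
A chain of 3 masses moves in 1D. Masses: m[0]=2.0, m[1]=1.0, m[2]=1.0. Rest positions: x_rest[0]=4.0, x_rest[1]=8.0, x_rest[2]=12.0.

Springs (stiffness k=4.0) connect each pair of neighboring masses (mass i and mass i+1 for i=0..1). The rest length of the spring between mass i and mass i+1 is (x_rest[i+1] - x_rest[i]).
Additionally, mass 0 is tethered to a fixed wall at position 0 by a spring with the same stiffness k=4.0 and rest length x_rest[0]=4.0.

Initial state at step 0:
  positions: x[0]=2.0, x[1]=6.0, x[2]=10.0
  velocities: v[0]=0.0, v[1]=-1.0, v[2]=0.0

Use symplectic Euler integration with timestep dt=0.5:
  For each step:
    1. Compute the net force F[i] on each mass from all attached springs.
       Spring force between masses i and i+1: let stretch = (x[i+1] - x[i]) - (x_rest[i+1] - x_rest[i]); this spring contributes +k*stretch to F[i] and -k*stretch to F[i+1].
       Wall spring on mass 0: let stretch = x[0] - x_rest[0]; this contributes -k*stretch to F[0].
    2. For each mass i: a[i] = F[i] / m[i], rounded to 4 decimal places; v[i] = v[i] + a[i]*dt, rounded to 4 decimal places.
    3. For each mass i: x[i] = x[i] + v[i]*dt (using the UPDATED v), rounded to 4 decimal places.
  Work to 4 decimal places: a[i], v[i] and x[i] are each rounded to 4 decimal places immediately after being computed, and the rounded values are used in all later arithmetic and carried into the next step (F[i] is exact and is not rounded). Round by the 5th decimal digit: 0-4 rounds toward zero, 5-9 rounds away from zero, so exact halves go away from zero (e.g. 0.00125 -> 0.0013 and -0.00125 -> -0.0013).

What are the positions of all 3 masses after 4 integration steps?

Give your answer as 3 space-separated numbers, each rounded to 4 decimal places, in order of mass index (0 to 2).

Step 0: x=[2.0000 6.0000 10.0000] v=[0.0000 -1.0000 0.0000]
Step 1: x=[3.0000 5.5000 10.0000] v=[2.0000 -1.0000 0.0000]
Step 2: x=[3.7500 7.0000 9.5000] v=[1.5000 3.0000 -1.0000]
Step 3: x=[4.2500 7.7500 10.5000] v=[1.0000 1.5000 2.0000]
Step 4: x=[4.3750 7.7500 12.7500] v=[0.2500 0.0000 4.5000]

Answer: 4.3750 7.7500 12.7500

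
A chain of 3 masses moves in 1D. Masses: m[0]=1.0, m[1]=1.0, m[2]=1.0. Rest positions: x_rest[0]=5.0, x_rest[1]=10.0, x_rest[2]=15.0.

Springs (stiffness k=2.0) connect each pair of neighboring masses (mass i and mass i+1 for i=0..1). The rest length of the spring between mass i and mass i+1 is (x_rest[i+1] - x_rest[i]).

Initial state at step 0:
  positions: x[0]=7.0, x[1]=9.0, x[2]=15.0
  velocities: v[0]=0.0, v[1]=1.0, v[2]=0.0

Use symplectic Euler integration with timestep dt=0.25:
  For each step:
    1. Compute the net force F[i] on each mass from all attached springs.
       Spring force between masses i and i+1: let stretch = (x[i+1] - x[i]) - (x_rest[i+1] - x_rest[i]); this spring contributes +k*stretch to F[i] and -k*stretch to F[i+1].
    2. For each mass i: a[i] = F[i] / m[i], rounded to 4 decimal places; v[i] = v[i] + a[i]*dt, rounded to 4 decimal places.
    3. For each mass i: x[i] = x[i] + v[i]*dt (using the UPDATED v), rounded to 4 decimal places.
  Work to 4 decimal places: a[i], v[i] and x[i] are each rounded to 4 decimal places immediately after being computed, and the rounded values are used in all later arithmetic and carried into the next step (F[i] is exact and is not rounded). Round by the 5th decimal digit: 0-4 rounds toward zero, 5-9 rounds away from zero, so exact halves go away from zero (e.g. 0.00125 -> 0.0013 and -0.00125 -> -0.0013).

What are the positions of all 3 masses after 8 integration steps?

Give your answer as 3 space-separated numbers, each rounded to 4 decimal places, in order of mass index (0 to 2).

Step 0: x=[7.0000 9.0000 15.0000] v=[0.0000 1.0000 0.0000]
Step 1: x=[6.6250 9.7500 14.8750] v=[-1.5000 3.0000 -0.5000]
Step 2: x=[6.0156 10.7500 14.7344] v=[-2.4375 4.0000 -0.5625]
Step 3: x=[5.3730 11.6563 14.7207] v=[-2.5703 3.6250 -0.0547]
Step 4: x=[4.8908 12.1602 14.9490] v=[-1.9287 2.0156 0.9131]
Step 5: x=[4.6923 12.1040 15.4537] v=[-0.7940 -0.2247 2.0187]
Step 6: x=[4.7953 11.5401 16.1647] v=[0.4119 -2.2557 2.8439]
Step 7: x=[5.1164 10.7112 16.9226] v=[1.2843 -3.3158 3.0316]
Step 8: x=[5.5118 9.9593 17.5291] v=[1.5817 -3.0075 2.4259]

Answer: 5.5118 9.9593 17.5291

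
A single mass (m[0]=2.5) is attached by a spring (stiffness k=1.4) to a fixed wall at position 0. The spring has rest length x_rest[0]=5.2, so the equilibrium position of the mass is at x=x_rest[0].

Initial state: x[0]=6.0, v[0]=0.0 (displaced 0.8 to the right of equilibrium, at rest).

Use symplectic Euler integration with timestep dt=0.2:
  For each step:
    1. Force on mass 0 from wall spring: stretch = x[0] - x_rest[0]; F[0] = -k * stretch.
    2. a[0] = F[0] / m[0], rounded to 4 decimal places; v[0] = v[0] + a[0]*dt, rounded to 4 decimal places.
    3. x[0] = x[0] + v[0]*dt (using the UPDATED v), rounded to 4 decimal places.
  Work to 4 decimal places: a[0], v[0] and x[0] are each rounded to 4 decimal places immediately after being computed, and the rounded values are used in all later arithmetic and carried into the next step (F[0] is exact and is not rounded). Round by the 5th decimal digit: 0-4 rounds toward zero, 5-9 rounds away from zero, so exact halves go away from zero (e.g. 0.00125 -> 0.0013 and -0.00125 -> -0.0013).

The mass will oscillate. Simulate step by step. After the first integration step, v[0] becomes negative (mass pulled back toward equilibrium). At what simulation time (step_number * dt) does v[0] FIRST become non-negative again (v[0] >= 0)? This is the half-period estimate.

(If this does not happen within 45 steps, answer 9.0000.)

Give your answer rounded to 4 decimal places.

Answer: 4.2000

Derivation:
Step 0: x=[6.0000] v=[0.0000]
Step 1: x=[5.9821] v=[-0.0896]
Step 2: x=[5.9467] v=[-0.1772]
Step 3: x=[5.8945] v=[-0.2608]
Step 4: x=[5.8268] v=[-0.3386]
Step 5: x=[5.7450] v=[-0.4088]
Step 6: x=[5.6510] v=[-0.4698]
Step 7: x=[5.5469] v=[-0.5203]
Step 8: x=[5.4351] v=[-0.5592]
Step 9: x=[5.3180] v=[-0.5855]
Step 10: x=[5.1983] v=[-0.5987]
Step 11: x=[5.0786] v=[-0.5985]
Step 12: x=[4.9616] v=[-0.5849]
Step 13: x=[4.8500] v=[-0.5582]
Step 14: x=[4.7462] v=[-0.5190]
Step 15: x=[4.6526] v=[-0.4682]
Step 16: x=[4.5712] v=[-0.4069]
Step 17: x=[4.5039] v=[-0.3365]
Step 18: x=[4.4522] v=[-0.2585]
Step 19: x=[4.4173] v=[-0.1747]
Step 20: x=[4.3999] v=[-0.0870]
Step 21: x=[4.4004] v=[0.0026]
First v>=0 after going negative at step 21, time=4.2000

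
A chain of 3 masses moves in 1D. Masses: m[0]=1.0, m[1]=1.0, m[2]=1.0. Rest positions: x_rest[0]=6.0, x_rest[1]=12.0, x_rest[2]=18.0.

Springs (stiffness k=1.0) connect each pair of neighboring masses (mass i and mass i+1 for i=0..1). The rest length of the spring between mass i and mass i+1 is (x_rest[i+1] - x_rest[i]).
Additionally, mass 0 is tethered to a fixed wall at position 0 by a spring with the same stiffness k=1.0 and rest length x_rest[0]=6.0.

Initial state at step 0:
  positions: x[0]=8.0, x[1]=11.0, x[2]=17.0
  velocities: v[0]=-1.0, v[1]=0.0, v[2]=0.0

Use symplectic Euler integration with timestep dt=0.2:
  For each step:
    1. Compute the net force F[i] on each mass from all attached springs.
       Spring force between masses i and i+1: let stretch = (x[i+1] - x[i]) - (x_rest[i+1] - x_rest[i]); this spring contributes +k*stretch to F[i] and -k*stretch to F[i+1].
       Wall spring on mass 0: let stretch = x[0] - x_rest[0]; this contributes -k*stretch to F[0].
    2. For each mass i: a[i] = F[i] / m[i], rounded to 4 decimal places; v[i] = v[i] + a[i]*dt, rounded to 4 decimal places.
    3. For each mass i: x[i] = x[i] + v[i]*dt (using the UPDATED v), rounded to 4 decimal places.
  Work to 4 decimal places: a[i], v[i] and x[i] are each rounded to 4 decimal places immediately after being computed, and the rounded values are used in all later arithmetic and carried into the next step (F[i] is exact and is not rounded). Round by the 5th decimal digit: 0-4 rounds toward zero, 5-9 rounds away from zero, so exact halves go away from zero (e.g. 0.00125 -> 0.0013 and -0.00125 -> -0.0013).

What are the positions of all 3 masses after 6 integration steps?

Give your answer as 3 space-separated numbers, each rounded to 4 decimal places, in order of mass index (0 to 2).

Step 0: x=[8.0000 11.0000 17.0000] v=[-1.0000 0.0000 0.0000]
Step 1: x=[7.6000 11.1200 17.0000] v=[-2.0000 0.6000 0.0000]
Step 2: x=[7.0368 11.3344 17.0048] v=[-2.8160 1.0720 0.0240]
Step 3: x=[6.3640 11.6037 17.0228] v=[-3.3638 1.3466 0.0899]
Step 4: x=[5.6463 11.8802 17.0640] v=[-3.5887 1.3825 0.2061]
Step 5: x=[4.9521 12.1147 17.1379] v=[-3.4712 1.1725 0.3693]
Step 6: x=[4.3463 12.2636 17.2508] v=[-3.0291 0.7446 0.5647]

Answer: 4.3463 12.2636 17.2508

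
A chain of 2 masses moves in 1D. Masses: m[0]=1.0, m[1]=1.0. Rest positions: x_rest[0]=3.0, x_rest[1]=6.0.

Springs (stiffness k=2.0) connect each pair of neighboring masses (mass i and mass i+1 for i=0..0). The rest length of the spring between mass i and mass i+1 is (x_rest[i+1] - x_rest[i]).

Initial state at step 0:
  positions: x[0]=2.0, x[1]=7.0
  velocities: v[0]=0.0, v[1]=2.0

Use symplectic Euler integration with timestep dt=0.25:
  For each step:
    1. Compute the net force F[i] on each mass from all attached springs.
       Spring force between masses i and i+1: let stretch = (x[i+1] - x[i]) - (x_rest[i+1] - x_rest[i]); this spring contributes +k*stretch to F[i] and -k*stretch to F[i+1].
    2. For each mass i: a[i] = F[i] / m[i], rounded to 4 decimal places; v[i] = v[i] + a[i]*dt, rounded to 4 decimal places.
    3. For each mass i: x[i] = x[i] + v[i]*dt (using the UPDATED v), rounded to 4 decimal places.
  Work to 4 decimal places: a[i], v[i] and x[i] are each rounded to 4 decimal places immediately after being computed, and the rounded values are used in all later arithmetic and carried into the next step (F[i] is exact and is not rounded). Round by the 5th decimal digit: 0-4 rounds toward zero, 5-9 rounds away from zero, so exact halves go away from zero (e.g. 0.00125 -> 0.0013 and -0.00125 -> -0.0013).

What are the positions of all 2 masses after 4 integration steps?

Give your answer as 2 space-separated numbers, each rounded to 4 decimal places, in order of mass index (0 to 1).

Step 0: x=[2.0000 7.0000] v=[0.0000 2.0000]
Step 1: x=[2.2500 7.2500] v=[1.0000 1.0000]
Step 2: x=[2.7500 7.2500] v=[2.0000 0.0000]
Step 3: x=[3.4375 7.0625] v=[2.7500 -0.7500]
Step 4: x=[4.2031 6.7969] v=[3.0625 -1.0625]

Answer: 4.2031 6.7969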